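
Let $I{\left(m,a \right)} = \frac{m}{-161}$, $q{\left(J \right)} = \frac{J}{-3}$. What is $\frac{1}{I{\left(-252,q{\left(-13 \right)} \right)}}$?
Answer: $\frac{23}{36} \approx 0.63889$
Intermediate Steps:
$q{\left(J \right)} = - \frac{J}{3}$ ($q{\left(J \right)} = J \left(- \frac{1}{3}\right) = - \frac{J}{3}$)
$I{\left(m,a \right)} = - \frac{m}{161}$ ($I{\left(m,a \right)} = m \left(- \frac{1}{161}\right) = - \frac{m}{161}$)
$\frac{1}{I{\left(-252,q{\left(-13 \right)} \right)}} = \frac{1}{\left(- \frac{1}{161}\right) \left(-252\right)} = \frac{1}{\frac{36}{23}} = \frac{23}{36}$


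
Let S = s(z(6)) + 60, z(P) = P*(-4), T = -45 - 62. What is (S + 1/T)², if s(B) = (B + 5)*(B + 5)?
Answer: 2029142116/11449 ≈ 1.7723e+5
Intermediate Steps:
T = -107
z(P) = -4*P
s(B) = (5 + B)² (s(B) = (5 + B)*(5 + B) = (5 + B)²)
S = 421 (S = (5 - 4*6)² + 60 = (5 - 24)² + 60 = (-19)² + 60 = 361 + 60 = 421)
(S + 1/T)² = (421 + 1/(-107))² = (421 - 1/107)² = (45046/107)² = 2029142116/11449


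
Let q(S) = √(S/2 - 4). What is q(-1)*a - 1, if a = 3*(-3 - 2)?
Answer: -1 - 45*I*√2/2 ≈ -1.0 - 31.82*I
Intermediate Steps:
q(S) = √(-4 + S/2) (q(S) = √(S*(½) - 4) = √(S/2 - 4) = √(-4 + S/2))
a = -15 (a = 3*(-5) = -15)
q(-1)*a - 1 = (√(-16 + 2*(-1))/2)*(-15) - 1 = (√(-16 - 2)/2)*(-15) - 1 = (√(-18)/2)*(-15) - 1 = ((3*I*√2)/2)*(-15) - 1 = (3*I*√2/2)*(-15) - 1 = -45*I*√2/2 - 1 = -1 - 45*I*√2/2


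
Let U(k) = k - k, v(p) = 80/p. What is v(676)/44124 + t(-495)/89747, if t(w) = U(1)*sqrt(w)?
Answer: 5/1864239 ≈ 2.6821e-6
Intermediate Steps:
U(k) = 0
t(w) = 0 (t(w) = 0*sqrt(w) = 0)
v(676)/44124 + t(-495)/89747 = (80/676)/44124 + 0/89747 = (80*(1/676))*(1/44124) + 0*(1/89747) = (20/169)*(1/44124) + 0 = 5/1864239 + 0 = 5/1864239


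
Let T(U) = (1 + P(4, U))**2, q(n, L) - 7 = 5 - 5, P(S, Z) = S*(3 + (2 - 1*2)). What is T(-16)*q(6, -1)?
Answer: 1183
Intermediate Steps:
P(S, Z) = 3*S (P(S, Z) = S*(3 + (2 - 2)) = S*(3 + 0) = S*3 = 3*S)
q(n, L) = 7 (q(n, L) = 7 + (5 - 5) = 7 + 0 = 7)
T(U) = 169 (T(U) = (1 + 3*4)**2 = (1 + 12)**2 = 13**2 = 169)
T(-16)*q(6, -1) = 169*7 = 1183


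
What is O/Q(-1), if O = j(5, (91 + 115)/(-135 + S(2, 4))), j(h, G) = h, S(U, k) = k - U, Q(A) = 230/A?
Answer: -1/46 ≈ -0.021739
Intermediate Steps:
O = 5
O/Q(-1) = 5/((230/(-1))) = 5/((230*(-1))) = 5/(-230) = 5*(-1/230) = -1/46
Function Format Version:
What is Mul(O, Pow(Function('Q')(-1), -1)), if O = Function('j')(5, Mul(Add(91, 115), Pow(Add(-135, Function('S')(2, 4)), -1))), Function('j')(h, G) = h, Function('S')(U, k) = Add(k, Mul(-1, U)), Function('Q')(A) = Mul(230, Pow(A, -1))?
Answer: Rational(-1, 46) ≈ -0.021739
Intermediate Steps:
O = 5
Mul(O, Pow(Function('Q')(-1), -1)) = Mul(5, Pow(Mul(230, Pow(-1, -1)), -1)) = Mul(5, Pow(Mul(230, -1), -1)) = Mul(5, Pow(-230, -1)) = Mul(5, Rational(-1, 230)) = Rational(-1, 46)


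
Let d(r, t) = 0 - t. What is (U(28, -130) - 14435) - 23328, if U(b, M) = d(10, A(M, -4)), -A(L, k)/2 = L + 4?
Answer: -38015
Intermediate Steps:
A(L, k) = -8 - 2*L (A(L, k) = -2*(L + 4) = -2*(4 + L) = -8 - 2*L)
d(r, t) = -t
U(b, M) = 8 + 2*M (U(b, M) = -(-8 - 2*M) = 8 + 2*M)
(U(28, -130) - 14435) - 23328 = ((8 + 2*(-130)) - 14435) - 23328 = ((8 - 260) - 14435) - 23328 = (-252 - 14435) - 23328 = -14687 - 23328 = -38015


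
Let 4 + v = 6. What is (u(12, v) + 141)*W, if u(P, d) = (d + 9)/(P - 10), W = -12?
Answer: -1758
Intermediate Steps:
v = 2 (v = -4 + 6 = 2)
u(P, d) = (9 + d)/(-10 + P)
(u(12, v) + 141)*W = ((9 + 2)/(-10 + 12) + 141)*(-12) = (11/2 + 141)*(-12) = (293/2)*(-12) = -1758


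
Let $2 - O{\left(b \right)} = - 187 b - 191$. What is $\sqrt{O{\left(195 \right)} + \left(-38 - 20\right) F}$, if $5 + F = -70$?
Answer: $4 \sqrt{2563} \approx 202.5$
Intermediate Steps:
$F = -75$ ($F = -5 - 70 = -75$)
$O{\left(b \right)} = 193 + 187 b$ ($O{\left(b \right)} = 2 - \left(- 187 b - 191\right) = 2 - \left(-191 - 187 b\right) = 2 + \left(191 + 187 b\right) = 193 + 187 b$)
$\sqrt{O{\left(195 \right)} + \left(-38 - 20\right) F} = \sqrt{\left(193 + 187 \cdot 195\right) + \left(-38 - 20\right) \left(-75\right)} = \sqrt{\left(193 + 36465\right) + \left(-38 - 20\right) \left(-75\right)} = \sqrt{36658 - -4350} = \sqrt{36658 + 4350} = \sqrt{41008} = 4 \sqrt{2563}$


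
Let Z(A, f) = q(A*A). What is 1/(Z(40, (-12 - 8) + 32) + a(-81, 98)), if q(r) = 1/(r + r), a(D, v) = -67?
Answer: -3200/214399 ≈ -0.014925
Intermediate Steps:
q(r) = 1/(2*r)
Z(A, f) = 1/(2*A²) (Z(A, f) = 1/(2*((A*A))) = 1/(2*(A²)) = 1/(2*A²))
1/(Z(40, (-12 - 8) + 32) + a(-81, 98)) = 1/((½)/40² - 67) = 1/((½)*(1/1600) - 67) = 1/(1/3200 - 67) = 1/(-214399/3200) = -3200/214399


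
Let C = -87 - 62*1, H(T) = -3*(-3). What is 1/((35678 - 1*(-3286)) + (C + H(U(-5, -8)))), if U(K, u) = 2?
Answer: 1/38824 ≈ 2.5757e-5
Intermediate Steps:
H(T) = 9
C = -149 (C = -87 - 62 = -149)
1/((35678 - 1*(-3286)) + (C + H(U(-5, -8)))) = 1/((35678 - 1*(-3286)) + (-149 + 9)) = 1/((35678 + 3286) - 140) = 1/(38964 - 140) = 1/38824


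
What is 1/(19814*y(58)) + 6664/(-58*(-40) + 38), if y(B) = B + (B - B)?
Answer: 3829175563/1354920948 ≈ 2.8261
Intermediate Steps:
y(B) = B (y(B) = B + 0 = B)
1/(19814*y(58)) + 6664/(-58*(-40) + 38) = 1/(19814*58) + 6664/(-58*(-40) + 38) = (1/19814)*(1/58) + 6664/(2320 + 38) = 1/1149212 + 6664/2358 = 1/1149212 + 6664*(1/2358) = 1/1149212 + 3332/1179 = 3829175563/1354920948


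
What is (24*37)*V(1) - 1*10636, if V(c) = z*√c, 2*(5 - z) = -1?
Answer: -5752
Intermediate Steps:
z = 11/2 (z = 5 - ½*(-1) = 5 + ½ = 11/2 ≈ 5.5000)
V(c) = 11*√c/2
(24*37)*V(1) - 1*10636 = (24*37)*(11*√1/2) - 1*10636 = 888*((11/2)*1) - 10636 = 888*(11/2) - 10636 = 4884 - 10636 = -5752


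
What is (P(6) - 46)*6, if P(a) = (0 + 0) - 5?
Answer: -306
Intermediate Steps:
P(a) = -5 (P(a) = 0 - 5 = -5)
(P(6) - 46)*6 = (-5 - 46)*6 = -51*6 = -306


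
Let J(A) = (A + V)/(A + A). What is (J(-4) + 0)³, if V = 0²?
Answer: ⅛ ≈ 0.12500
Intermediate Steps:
V = 0
J(A) = ½ (J(A) = (A + 0)/(A + A) = A/((2*A)) = A*(1/(2*A)) = ½)
(J(-4) + 0)³ = (½ + 0)³ = (½)³ = ⅛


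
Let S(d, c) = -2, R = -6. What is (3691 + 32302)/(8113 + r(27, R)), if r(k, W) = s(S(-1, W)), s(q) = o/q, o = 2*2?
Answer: 35993/8111 ≈ 4.4376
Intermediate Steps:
o = 4
s(q) = 4/q
r(k, W) = -2 (r(k, W) = 4/(-2) = 4*(-1/2) = -2)
(3691 + 32302)/(8113 + r(27, R)) = (3691 + 32302)/(8113 - 2) = 35993/8111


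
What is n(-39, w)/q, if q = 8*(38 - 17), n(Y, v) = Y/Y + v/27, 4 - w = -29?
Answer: 5/378 ≈ 0.013228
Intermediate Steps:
w = 33 (w = 4 - 1*(-29) = 4 + 29 = 33)
n(Y, v) = 1 + v/27 (n(Y, v) = 1 + v*(1/27) = 1 + v/27)
q = 168 (q = 8*21 = 168)
n(-39, w)/q = (1 + (1/27)*33)/168 = (1 + 11/9)*(1/168) = (20/9)*(1/168) = 5/378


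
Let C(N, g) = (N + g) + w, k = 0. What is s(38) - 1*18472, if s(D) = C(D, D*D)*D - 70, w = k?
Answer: 37774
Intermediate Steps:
w = 0
C(N, g) = N + g (C(N, g) = (N + g) + 0 = N + g)
s(D) = -70 + D*(D + D**2) (s(D) = (D + D*D)*D - 70 = (D + D**2)*D - 70 = D*(D + D**2) - 70 = -70 + D*(D + D**2))
s(38) - 1*18472 = (-70 + 38**2*(1 + 38)) - 1*18472 = (-70 + 1444*39) - 18472 = (-70 + 56316) - 18472 = 56246 - 18472 = 37774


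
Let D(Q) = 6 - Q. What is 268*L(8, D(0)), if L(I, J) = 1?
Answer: 268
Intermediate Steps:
268*L(8, D(0)) = 268*1 = 268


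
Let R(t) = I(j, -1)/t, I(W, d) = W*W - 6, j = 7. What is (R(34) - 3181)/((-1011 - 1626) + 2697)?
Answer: -36037/680 ≈ -52.996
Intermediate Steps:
I(W, d) = -6 + W² (I(W, d) = W² - 6 = -6 + W²)
R(t) = 43/t (R(t) = (-6 + 7²)/t = (-6 + 49)/t = 43/t)
(R(34) - 3181)/((-1011 - 1626) + 2697) = (43/34 - 3181)/((-1011 - 1626) + 2697) = (43*(1/34) - 3181)/(-2637 + 2697) = (43/34 - 3181)/60 = -108111/34*1/60 = -36037/680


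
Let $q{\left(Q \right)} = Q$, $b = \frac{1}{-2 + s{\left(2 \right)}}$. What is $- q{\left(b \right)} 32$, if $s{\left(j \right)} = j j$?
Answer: $-16$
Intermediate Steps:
$s{\left(j \right)} = j^{2}$
$b = \frac{1}{2}$ ($b = \frac{1}{-2 + 2^{2}} = \frac{1}{-2 + 4} = \frac{1}{2} \approx 0.5$)
$- q{\left(b \right)} 32 = - \frac{32}{2} = \left(-1\right) 16 = -16$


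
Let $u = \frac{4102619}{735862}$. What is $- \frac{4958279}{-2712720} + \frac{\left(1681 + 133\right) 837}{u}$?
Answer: $\frac{34054694974142789}{125047827120} \approx 2.7233 \cdot 10^{5}$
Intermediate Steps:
$u = \frac{4102619}{735862}$ ($u = 4102619 \cdot \frac{1}{735862} = \frac{4102619}{735862} \approx 5.5753$)
$- \frac{4958279}{-2712720} + \frac{\left(1681 + 133\right) 837}{u} = - \frac{4958279}{-2712720} + \frac{\left(1681 + 133\right) 837}{\frac{4102619}{735862}} = \left(-4958279\right) \left(- \frac{1}{2712720}\right) + 1814 \cdot 837 \cdot \frac{735862}{4102619} = \frac{55711}{30480} + 1518318 \cdot \frac{735862}{4102619} = \frac{55711}{30480} + \frac{1117272520116}{4102619} = \frac{34054694974142789}{125047827120}$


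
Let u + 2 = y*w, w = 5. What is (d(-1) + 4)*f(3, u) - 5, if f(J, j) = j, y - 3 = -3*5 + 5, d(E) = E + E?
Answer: -79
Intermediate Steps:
d(E) = 2*E
y = -7 (y = 3 + (-3*5 + 5) = 3 + (-15 + 5) = 3 - 10 = -7)
u = -37 (u = -2 - 7*5 = -2 - 35 = -37)
(d(-1) + 4)*f(3, u) - 5 = (2*(-1) + 4)*(-37) - 5 = (-2 + 4)*(-37) - 5 = 2*(-37) - 5 = -74 - 5 = -79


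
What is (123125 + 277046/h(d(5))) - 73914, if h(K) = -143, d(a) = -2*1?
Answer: 614557/13 ≈ 47274.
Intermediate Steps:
d(a) = -2
(123125 + 277046/h(d(5))) - 73914 = (123125 + 277046/(-143)) - 73914 = (123125 + 277046*(-1/143)) - 73914 = (123125 - 25186/13) - 73914 = 1575439/13 - 73914 = 614557/13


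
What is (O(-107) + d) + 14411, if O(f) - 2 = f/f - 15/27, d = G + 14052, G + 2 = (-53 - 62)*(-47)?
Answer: 304816/9 ≈ 33868.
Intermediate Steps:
G = 5403 (G = -2 + (-53 - 62)*(-47) = -2 - 115*(-47) = -2 + 5405 = 5403)
d = 19455 (d = 5403 + 14052 = 19455)
O(f) = 22/9 (O(f) = 2 + (f/f - 15/27) = 2 + (1 - 15*1/27) = 2 + (1 - 5/9) = 2 + 4/9 = 22/9)
(O(-107) + d) + 14411 = (22/9 + 19455) + 14411 = 175117/9 + 14411 = 304816/9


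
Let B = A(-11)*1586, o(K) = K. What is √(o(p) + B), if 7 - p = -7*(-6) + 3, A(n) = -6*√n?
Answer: √(-38 - 9516*I*√11) ≈ 125.54 - 125.7*I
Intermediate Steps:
p = -38 (p = 7 - (-7*(-6) + 3) = 7 - (42 + 3) = 7 - 1*45 = 7 - 45 = -38)
B = -9516*I*√11 (B = -6*I*√11*1586 = -9516*I*√11 ≈ -31561.0*I)
√(o(p) + B) = √(-38 - 9516*I*√11)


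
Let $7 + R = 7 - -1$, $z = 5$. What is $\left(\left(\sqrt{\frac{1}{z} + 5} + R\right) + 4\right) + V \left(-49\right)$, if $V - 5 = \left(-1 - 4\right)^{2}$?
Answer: $-1465 + \frac{\sqrt{130}}{5} \approx -1462.7$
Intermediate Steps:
$R = 1$ ($R = -7 + \left(7 - -1\right) = -7 + \left(7 + 1\right) = -7 + 8 = 1$)
$V = 30$ ($V = 5 + \left(-1 - 4\right)^{2} = 5 + \left(-5\right)^{2} = 5 + 25 = 30$)
$\left(\left(\sqrt{\frac{1}{z} + 5} + R\right) + 4\right) + V \left(-49\right) = \left(\left(\sqrt{\frac{1}{5} + 5} + 1\right) + 4\right) + 30 \left(-49\right) = \left(\left(\sqrt{\frac{1}{5} + 5} + 1\right) + 4\right) - 1470 = \left(\left(\sqrt{\frac{26}{5}} + 1\right) + 4\right) - 1470 = \left(\left(\frac{\sqrt{130}}{5} + 1\right) + 4\right) - 1470 = \left(\left(1 + \frac{\sqrt{130}}{5}\right) + 4\right) - 1470 = \left(5 + \frac{\sqrt{130}}{5}\right) - 1470 = -1465 + \frac{\sqrt{130}}{5}$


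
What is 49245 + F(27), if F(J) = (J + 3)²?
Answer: 50145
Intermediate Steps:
F(J) = (3 + J)²
49245 + F(27) = 49245 + (3 + 27)² = 49245 + 30² = 49245 + 900 = 50145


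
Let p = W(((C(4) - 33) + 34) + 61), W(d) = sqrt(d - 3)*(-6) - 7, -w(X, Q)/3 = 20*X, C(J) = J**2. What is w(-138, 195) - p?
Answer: 8287 + 30*sqrt(3) ≈ 8339.0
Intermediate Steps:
w(X, Q) = -60*X
W(d) = -7 - 6*sqrt(-3 + d) (W(d) = sqrt(-3 + d)*(-6) - 7 = -6*sqrt(-3 + d) - 7 = -7 - 6*sqrt(-3 + d))
p = -7 - 30*sqrt(3) (p = -7 - 6*sqrt(-3 + (((4**2 - 33) + 34) + 61)) = -7 - 6*sqrt(-3 + (((16 - 33) + 34) + 61)) = -7 - 6*sqrt(-3 + ((-17 + 34) + 61)) = -7 - 6*sqrt(-3 + (17 + 61)) = -7 - 6*sqrt(-3 + 78) = -7 - 30*sqrt(3) ≈ -58.962)
w(-138, 195) - p = -60*(-138) - (-7 - 30*sqrt(3)) = 8280 + (7 + 30*sqrt(3)) = 8287 + 30*sqrt(3)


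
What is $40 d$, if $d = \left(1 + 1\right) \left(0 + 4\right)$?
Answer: $320$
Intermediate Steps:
$d = 8$ ($d = 2 \cdot 4 = 8$)
$40 d = 40 \cdot 8 = 320$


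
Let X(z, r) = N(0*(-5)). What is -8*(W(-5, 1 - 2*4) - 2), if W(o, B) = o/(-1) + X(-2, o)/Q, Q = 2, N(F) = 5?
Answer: -44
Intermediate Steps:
X(z, r) = 5
W(o, B) = 5/2 - o (W(o, B) = o/(-1) + 5/2 = o*(-1) + 5*(½) = -o + 5/2 = 5/2 - o)
-8*(W(-5, 1 - 2*4) - 2) = -8*((5/2 - 1*(-5)) - 2) = -8*((5/2 + 5) - 2) = -8*(15/2 - 2) = -8*11/2 = -44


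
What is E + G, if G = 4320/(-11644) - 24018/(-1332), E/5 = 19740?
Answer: 63795498373/646242 ≈ 98718.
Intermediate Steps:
E = 98700 (E = 5*19740 = 98700)
G = 11412973/646242 (G = 4320*(-1/11644) - 24018*(-1/1332) = -1080/2911 + 4003/222 = 11412973/646242 ≈ 17.661)
E + G = 98700 + 11412973/646242 = 63795498373/646242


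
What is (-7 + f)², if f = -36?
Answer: 1849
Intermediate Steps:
(-7 + f)² = (-7 - 36)² = (-43)² = 1849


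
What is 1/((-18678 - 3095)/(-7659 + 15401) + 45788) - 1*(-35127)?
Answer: 12451429865963/354468923 ≈ 35127.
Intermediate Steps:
1/((-18678 - 3095)/(-7659 + 15401) + 45788) - 1*(-35127) = 1/(-21773/7742 + 45788) + 35127 = 1/(354468923/7742) + 35127 = 7742/354468923 + 35127 = 12451429865963/354468923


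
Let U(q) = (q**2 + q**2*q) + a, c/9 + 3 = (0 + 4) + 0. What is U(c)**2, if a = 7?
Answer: 667489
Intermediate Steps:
c = 9 (c = -27 + 9*((0 + 4) + 0) = -27 + 9*(4 + 0) = -27 + 9*4 = -27 + 36 = 9)
U(q) = 7 + q**2 + q**3 (U(q) = (q**2 + q**2*q) + 7 = (q**2 + q**3) + 7 = 7 + q**2 + q**3)
U(c)**2 = (7 + 9**2 + 9**3)**2 = (7 + 81 + 729)**2 = 817**2 = 667489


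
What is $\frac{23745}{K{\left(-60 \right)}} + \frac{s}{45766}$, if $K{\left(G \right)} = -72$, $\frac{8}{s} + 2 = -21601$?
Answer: $- \frac{1304237522977}{3954731592} \approx -329.79$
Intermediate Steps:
$s = - \frac{8}{21603}$ ($s = \frac{8}{-2 - 21601} = \frac{8}{-21603} = 8 \left(- \frac{1}{21603}\right) = - \frac{8}{21603} \approx -0.00037032$)
$\frac{23745}{K{\left(-60 \right)}} + \frac{s}{45766} = \frac{23745}{-72} - \frac{8}{21603 \cdot 45766} = 23745 \left(- \frac{1}{72}\right) - \frac{4}{494341449} = - \frac{7915}{24} - \frac{4}{494341449} = - \frac{1304237522977}{3954731592}$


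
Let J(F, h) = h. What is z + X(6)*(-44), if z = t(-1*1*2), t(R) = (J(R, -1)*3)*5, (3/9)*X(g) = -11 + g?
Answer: 645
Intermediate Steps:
X(g) = -33 + 3*g (X(g) = 3*(-11 + g) = -33 + 3*g)
t(R) = -15 (t(R) = -1*3*5 = -3*5 = -15)
z = -15
z + X(6)*(-44) = -15 + (-33 + 3*6)*(-44) = -15 + (-33 + 18)*(-44) = -15 - 15*(-44) = -15 + 660 = 645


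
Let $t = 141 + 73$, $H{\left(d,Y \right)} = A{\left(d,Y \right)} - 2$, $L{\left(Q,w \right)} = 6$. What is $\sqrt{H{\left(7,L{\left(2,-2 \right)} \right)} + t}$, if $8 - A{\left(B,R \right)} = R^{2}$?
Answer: $2 \sqrt{46} \approx 13.565$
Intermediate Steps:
$A{\left(B,R \right)} = 8 - R^{2}$
$H{\left(d,Y \right)} = 6 - Y^{2}$ ($H{\left(d,Y \right)} = \left(8 - Y^{2}\right) - 2 = 6 - Y^{2}$)
$t = 214$
$\sqrt{H{\left(7,L{\left(2,-2 \right)} \right)} + t} = \sqrt{\left(6 - 6^{2}\right) + 214} = \sqrt{\left(6 - 36\right) + 214} = \sqrt{-30 + 214} = \sqrt{184} = 2 \sqrt{46}$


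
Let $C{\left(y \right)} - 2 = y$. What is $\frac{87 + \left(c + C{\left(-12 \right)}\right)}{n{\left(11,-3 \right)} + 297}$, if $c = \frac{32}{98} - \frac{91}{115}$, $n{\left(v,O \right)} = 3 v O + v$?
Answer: $\frac{431276}{1177715} \approx 0.3662$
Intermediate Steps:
$C{\left(y \right)} = 2 + y$
$n{\left(v,O \right)} = v + 3 O v$ ($n{\left(v,O \right)} = 3 O v + v = v + 3 O v$)
$c = - \frac{2619}{5635}$ ($c = 32 \cdot \frac{1}{98} - \frac{91}{115} = \frac{16}{49} - \frac{91}{115} = - \frac{2619}{5635} \approx -0.46477$)
$\frac{87 + \left(c + C{\left(-12 \right)}\right)}{n{\left(11,-3 \right)} + 297} = \frac{87 + \left(- \frac{2619}{5635} + \left(2 - 12\right)\right)}{11 \left(1 + 3 \left(-3\right)\right) + 297} = \frac{87 - \frac{58969}{5635}}{11 \left(1 - 9\right) + 297} = \frac{87 - \frac{58969}{5635}}{11 \left(-8\right) + 297} = \frac{431276}{5635 \left(-88 + 297\right)} = \frac{431276}{5635 \cdot 209} = \frac{431276}{5635} \cdot \frac{1}{209} = \frac{431276}{1177715}$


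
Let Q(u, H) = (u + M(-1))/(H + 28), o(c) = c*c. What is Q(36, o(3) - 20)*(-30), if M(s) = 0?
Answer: -1080/17 ≈ -63.529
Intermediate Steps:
o(c) = c**2
Q(u, H) = u/(28 + H) (Q(u, H) = (u + 0)/(H + 28) = u/(28 + H))
Q(36, o(3) - 20)*(-30) = (36/(28 + (3**2 - 20)))*(-30) = (36/(28 + (9 - 20)))*(-30) = (36/(28 - 11))*(-30) = (36/17)*(-30) = -1080/17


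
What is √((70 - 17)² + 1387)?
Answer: 2*√1049 ≈ 64.776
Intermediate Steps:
√((70 - 17)² + 1387) = √(53² + 1387) = √(2809 + 1387) = √4196 = 2*√1049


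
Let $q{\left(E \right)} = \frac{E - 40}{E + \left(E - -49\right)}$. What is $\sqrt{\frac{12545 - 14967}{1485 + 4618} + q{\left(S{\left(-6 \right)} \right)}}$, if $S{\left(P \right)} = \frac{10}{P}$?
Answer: $\frac{i \sqrt{915281514479}}{836111} \approx 1.1442 i$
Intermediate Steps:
$q{\left(E \right)} = \frac{-40 + E}{49 + 2 E}$ ($q{\left(E \right)} = \frac{-40 + E}{E + \left(E + 49\right)} = \frac{-40 + E}{E + \left(49 + E\right)} = \frac{-40 + E}{49 + 2 E}$)
$\sqrt{\frac{12545 - 14967}{1485 + 4618} + q{\left(S{\left(-6 \right)} \right)}} = \sqrt{\frac{12545 - 14967}{1485 + 4618} + \frac{-40 + \frac{10}{-6}}{49 + 2 \frac{10}{-6}}} = \sqrt{- \frac{2422}{6103} + \frac{-40 + 10 \left(- \frac{1}{6}\right)}{49 + 2 \cdot 10 \left(- \frac{1}{6}\right)}} = \sqrt{\left(-2422\right) \frac{1}{6103} + \frac{-40 - \frac{5}{3}}{49 + 2 \left(- \frac{5}{3}\right)}} = \sqrt{- \frac{2422}{6103} + \frac{1}{49 - \frac{10}{3}} \left(- \frac{125}{3}\right)} = \sqrt{- \frac{2422}{6103} + \frac{1}{\frac{137}{3}} \left(- \frac{125}{3}\right)} = \sqrt{- \frac{2422}{6103} + \frac{3}{137} \left(- \frac{125}{3}\right)} = \sqrt{- \frac{2422}{6103} - \frac{125}{137}} = \sqrt{- \frac{1094689}{836111}} = \frac{i \sqrt{915281514479}}{836111}$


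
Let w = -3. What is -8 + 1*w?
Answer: -11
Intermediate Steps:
-8 + 1*w = -8 + 1*(-3) = -8 - 3 = -11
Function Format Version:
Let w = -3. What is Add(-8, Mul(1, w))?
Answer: -11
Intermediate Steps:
Add(-8, Mul(1, w)) = Add(-8, Mul(1, -3)) = Add(-8, -3) = -11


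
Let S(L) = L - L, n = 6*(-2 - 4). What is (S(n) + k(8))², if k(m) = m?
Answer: 64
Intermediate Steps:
n = -36 (n = 6*(-6) = -36)
S(L) = 0
(S(n) + k(8))² = (0 + 8)² = 8² = 64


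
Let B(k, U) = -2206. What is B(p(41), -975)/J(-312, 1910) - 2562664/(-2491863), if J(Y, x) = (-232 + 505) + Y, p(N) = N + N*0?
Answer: 621888186/10798073 ≈ 57.593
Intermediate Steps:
p(N) = N (p(N) = N + 0 = N)
J(Y, x) = 273 + Y
B(p(41), -975)/J(-312, 1910) - 2562664/(-2491863) = -2206/(273 - 312) - 2562664/(-2491863) = -2206/(-39) - 2562664*(-1/2491863) = -2206*(-1/39) + 2562664/2491863 = 2206/39 + 2562664/2491863 = 621888186/10798073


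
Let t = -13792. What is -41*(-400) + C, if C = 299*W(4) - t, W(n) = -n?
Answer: 28996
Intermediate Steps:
C = 12596 (C = 299*(-1*4) - 1*(-13792) = 299*(-4) + 13792 = -1196 + 13792 = 12596)
-41*(-400) + C = -41*(-400) + 12596 = 16400 + 12596 = 28996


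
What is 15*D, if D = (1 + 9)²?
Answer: 1500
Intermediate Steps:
D = 100 (D = 10² = 100)
15*D = 15*100 = 1500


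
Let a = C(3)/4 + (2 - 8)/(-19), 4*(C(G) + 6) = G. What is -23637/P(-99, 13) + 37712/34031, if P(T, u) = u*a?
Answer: 81561111552/44682703 ≈ 1825.3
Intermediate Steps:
C(G) = -6 + G/4
a = -303/304 (a = (-6 + (1/4)*3)/4 + (2 - 8)/(-19) = (-6 + 3/4)*(1/4) - 6*(-1/19) = -21/4*1/4 + 6/19 = -21/16 + 6/19 = -303/304 ≈ -0.99671)
P(T, u) = -303*u/304 (P(T, u) = u*(-303/304) = -303*u/304)
-23637/P(-99, 13) + 37712/34031 = -23637/((-303/304*13)) + 37712/34031 = -23637/(-3939/304) + 37712*(1/34031) = -23637*(-304/3939) + 37712/34031 = 2395216/1313 + 37712/34031 = 81561111552/44682703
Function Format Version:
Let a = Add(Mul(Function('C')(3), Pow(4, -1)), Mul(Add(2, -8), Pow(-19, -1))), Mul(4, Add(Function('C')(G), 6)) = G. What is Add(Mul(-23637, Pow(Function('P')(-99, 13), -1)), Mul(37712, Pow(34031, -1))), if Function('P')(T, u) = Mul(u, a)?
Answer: Rational(81561111552, 44682703) ≈ 1825.3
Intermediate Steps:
Function('C')(G) = Add(-6, Mul(Rational(1, 4), G))
a = Rational(-303, 304) (a = Add(Mul(Add(-6, Mul(Rational(1, 4), 3)), Pow(4, -1)), Mul(Add(2, -8), Pow(-19, -1))) = Add(Mul(Add(-6, Rational(3, 4)), Rational(1, 4)), Mul(-6, Rational(-1, 19))) = Add(Mul(Rational(-21, 4), Rational(1, 4)), Rational(6, 19)) = Add(Rational(-21, 16), Rational(6, 19)) = Rational(-303, 304) ≈ -0.99671)
Function('P')(T, u) = Mul(Rational(-303, 304), u) (Function('P')(T, u) = Mul(u, Rational(-303, 304)) = Mul(Rational(-303, 304), u))
Add(Mul(-23637, Pow(Function('P')(-99, 13), -1)), Mul(37712, Pow(34031, -1))) = Add(Mul(-23637, Pow(Mul(Rational(-303, 304), 13), -1)), Mul(37712, Pow(34031, -1))) = Add(Mul(-23637, Pow(Rational(-3939, 304), -1)), Mul(37712, Rational(1, 34031))) = Add(Mul(-23637, Rational(-304, 3939)), Rational(37712, 34031)) = Add(Rational(2395216, 1313), Rational(37712, 34031)) = Rational(81561111552, 44682703)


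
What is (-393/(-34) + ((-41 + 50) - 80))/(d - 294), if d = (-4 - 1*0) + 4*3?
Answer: 2021/9724 ≈ 0.20784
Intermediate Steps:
d = 8 (d = (-4 + 0) + 12 = -4 + 12 = 8)
(-393/(-34) + ((-41 + 50) - 80))/(d - 294) = (-393/(-34) + ((-41 + 50) - 80))/(8 - 294) = (-393*(-1/34) + (9 - 80))/(-286) = (393/34 - 71)*(-1/286) = -2021/34*(-1/286) = 2021/9724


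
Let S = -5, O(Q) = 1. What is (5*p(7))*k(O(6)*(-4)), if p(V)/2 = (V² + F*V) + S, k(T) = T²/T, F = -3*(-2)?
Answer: -3440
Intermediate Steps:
F = 6
k(T) = T
p(V) = -10 + 2*V² + 12*V (p(V) = 2*((V² + 6*V) - 5) = 2*(-5 + V² + 6*V) = -10 + 2*V² + 12*V)
(5*p(7))*k(O(6)*(-4)) = (5*(-10 + 2*7² + 12*7))*(1*(-4)) = (5*(-10 + 2*49 + 84))*(-4) = (5*(-10 + 98 + 84))*(-4) = (5*172)*(-4) = 860*(-4) = -3440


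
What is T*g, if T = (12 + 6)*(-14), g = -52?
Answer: 13104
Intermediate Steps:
T = -252 (T = 18*(-14) = -252)
T*g = -252*(-52) = 13104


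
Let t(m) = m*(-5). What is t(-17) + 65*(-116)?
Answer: -7455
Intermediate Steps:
t(m) = -5*m
t(-17) + 65*(-116) = -5*(-17) + 65*(-116) = 85 - 7540 = -7455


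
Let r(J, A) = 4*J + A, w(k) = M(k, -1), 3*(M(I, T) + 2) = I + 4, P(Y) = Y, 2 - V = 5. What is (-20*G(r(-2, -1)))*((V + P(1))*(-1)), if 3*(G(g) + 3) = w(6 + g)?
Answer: 1280/9 ≈ 142.22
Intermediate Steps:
V = -3 (V = 2 - 1*5 = 2 - 5 = -3)
M(I, T) = -2/3 + I/3 (M(I, T) = -2 + (I + 4)/3 = -2 + (4 + I)/3 = -2 + (4/3 + I/3) = -2/3 + I/3)
w(k) = -2/3 + k/3
r(J, A) = A + 4*J
G(g) = -23/9 + g/9 (G(g) = -3 + (-2/3 + (6 + g)/3)/3 = -3 + (-2/3 + (2 + g/3))/3 = -3 + (4/3 + g/3)/3 = -3 + (4/9 + g/9) = -23/9 + g/9)
(-20*G(r(-2, -1)))*((V + P(1))*(-1)) = (-20*(-23/9 + (-1 + 4*(-2))/9))*((-3 + 1)*(-1)) = (-20*(-23/9 + (-1 - 8)/9))*(-2*(-1)) = -20*(-23/9 + (1/9)*(-9))*2 = -20*(-23/9 - 1)*2 = -20*(-32/9)*2 = (640/9)*2 = 1280/9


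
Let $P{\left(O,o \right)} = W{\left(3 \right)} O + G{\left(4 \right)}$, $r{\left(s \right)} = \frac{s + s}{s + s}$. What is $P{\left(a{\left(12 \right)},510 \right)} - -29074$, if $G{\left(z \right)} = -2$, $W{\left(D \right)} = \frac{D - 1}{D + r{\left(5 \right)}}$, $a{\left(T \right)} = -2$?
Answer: $29071$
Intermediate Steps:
$r{\left(s \right)} = 1$ ($r{\left(s \right)} = \frac{2 s}{2 s} = 2 s \frac{1}{2 s} = 1$)
$W{\left(D \right)} = \frac{-1 + D}{1 + D}$ ($W{\left(D \right)} = \frac{D - 1}{D + 1} = \frac{-1 + D}{1 + D}$)
$P{\left(O,o \right)} = -2 + \frac{O}{2}$ ($P{\left(O,o \right)} = \frac{-1 + 3}{1 + 3} O - 2 = \frac{1}{4} \cdot 2 O - 2 = \frac{O}{2} - 2 = -2 + \frac{O}{2}$)
$P{\left(a{\left(12 \right)},510 \right)} - -29074 = \left(-2 + \frac{1}{2} \left(-2\right)\right) - -29074 = \left(-2 - 1\right) + 29074 = -3 + 29074 = 29071$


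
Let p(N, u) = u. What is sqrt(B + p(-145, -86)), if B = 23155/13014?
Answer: I*sqrt(1584886854)/4338 ≈ 9.1772*I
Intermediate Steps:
B = 23155/13014 (B = 23155*(1/13014) = 23155/13014 ≈ 1.7792)
sqrt(B + p(-145, -86)) = sqrt(23155/13014 - 86) = sqrt(-1096049/13014) = I*sqrt(1584886854)/4338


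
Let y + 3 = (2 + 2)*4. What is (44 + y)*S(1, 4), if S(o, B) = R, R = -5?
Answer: -285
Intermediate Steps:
S(o, B) = -5
y = 13 (y = -3 + (2 + 2)*4 = -3 + 4*4 = -3 + 16 = 13)
(44 + y)*S(1, 4) = (44 + 13)*(-5) = 57*(-5) = -285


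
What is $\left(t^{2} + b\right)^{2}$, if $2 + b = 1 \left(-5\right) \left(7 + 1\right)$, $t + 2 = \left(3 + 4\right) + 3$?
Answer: $484$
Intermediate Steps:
$t = 8$ ($t = -2 + \left(\left(3 + 4\right) + 3\right) = -2 + \left(7 + 3\right) = -2 + 10 = 8$)
$b = -42$ ($b = -2 + 1 \left(-5\right) \left(7 + 1\right) = -2 - 40 = -42$)
$\left(t^{2} + b\right)^{2} = \left(8^{2} - 42\right)^{2} = \left(64 - 42\right)^{2} = 22^{2} = 484$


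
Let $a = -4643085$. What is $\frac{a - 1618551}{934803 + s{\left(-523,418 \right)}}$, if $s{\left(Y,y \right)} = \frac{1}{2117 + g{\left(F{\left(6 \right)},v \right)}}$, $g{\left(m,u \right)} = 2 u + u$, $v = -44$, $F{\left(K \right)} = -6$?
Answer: $- \frac{3107336865}{463895989} \approx -6.6983$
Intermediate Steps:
$g{\left(m,u \right)} = 3 u$
$s{\left(Y,y \right)} = \frac{1}{1985}$ ($s{\left(Y,y \right)} = \frac{1}{2117 + 3 \left(-44\right)} = \frac{1}{2117 - 132} = \frac{1}{1985}$)
$\frac{a - 1618551}{934803 + s{\left(-523,418 \right)}} = \frac{-4643085 - 1618551}{934803 + \frac{1}{1985}} = - \frac{6261636}{\frac{1855583956}{1985}} = \left(-6261636\right) \frac{1985}{1855583956} = - \frac{3107336865}{463895989}$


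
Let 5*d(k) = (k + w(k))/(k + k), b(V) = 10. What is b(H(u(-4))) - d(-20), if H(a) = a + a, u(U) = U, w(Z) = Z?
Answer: 49/5 ≈ 9.8000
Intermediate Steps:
H(a) = 2*a
d(k) = ⅕ (d(k) = ((k + k)/(k + k))/5 = ((2*k)/((2*k)))/5 = ((2*k)*(1/(2*k)))/5 = (⅕)*1 = ⅕)
b(H(u(-4))) - d(-20) = 10 - 1*⅕ = 10 - ⅕ = 49/5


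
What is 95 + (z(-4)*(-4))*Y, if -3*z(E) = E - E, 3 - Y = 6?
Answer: 95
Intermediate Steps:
Y = -3 (Y = 3 - 1*6 = 3 - 6 = -3)
z(E) = 0 (z(E) = -(E - E)/3 = -⅓*0 = 0)
95 + (z(-4)*(-4))*Y = 95 + (0*(-4))*(-3) = 95 + 0*(-3) = 95 + 0 = 95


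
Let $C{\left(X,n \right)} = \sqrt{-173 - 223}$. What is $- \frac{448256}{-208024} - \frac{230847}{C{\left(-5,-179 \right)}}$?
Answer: $\frac{56032}{26003} + \frac{76949 i \sqrt{11}}{22} \approx 2.1548 + 11601.0 i$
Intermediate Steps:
$C{\left(X,n \right)} = 6 i \sqrt{11}$ ($C{\left(X,n \right)} = \sqrt{-396} = 6 i \sqrt{11}$)
$- \frac{448256}{-208024} - \frac{230847}{C{\left(-5,-179 \right)}} = - \frac{448256}{-208024} - \frac{230847}{6 i \sqrt{11}} = \left(-448256\right) \left(- \frac{1}{208024}\right) - 230847 \left(- \frac{i \sqrt{11}}{66}\right) = \frac{56032}{26003} + \frac{76949 i \sqrt{11}}{22}$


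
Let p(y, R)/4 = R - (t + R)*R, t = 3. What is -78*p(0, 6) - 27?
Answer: 14949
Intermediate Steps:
p(y, R) = 4*R - 4*R*(3 + R) (p(y, R) = 4*(R - (3 + R)*R) = 4*(R - R*(3 + R)) = 4*R - 4*R*(3 + R))
-78*p(0, 6) - 27 = -(-312)*6*(2 + 6) - 27 = -(-312)*6*8 - 27 = -78*(-192) - 27 = 14976 - 27 = 14949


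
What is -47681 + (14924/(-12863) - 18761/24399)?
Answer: -14965017285916/313844337 ≈ -47683.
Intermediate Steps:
-47681 + (14924/(-12863) - 18761/24399) = -47681 + (14924*(-1/12863) - 18761*1/24399) = -47681 + (-14924/12863 - 18761/24399) = -47681 - 605453419/313844337 = -14965017285916/313844337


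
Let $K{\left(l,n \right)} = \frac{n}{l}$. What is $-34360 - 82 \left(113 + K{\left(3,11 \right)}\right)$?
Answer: $- \frac{131780}{3} \approx -43927.0$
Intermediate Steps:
$-34360 - 82 \left(113 + K{\left(3,11 \right)}\right) = -34360 - 82 \left(113 + \frac{11}{3}\right) = -34360 - 82 \cdot \frac{350}{3} = -34360 - \frac{28700}{3} = - \frac{131780}{3}$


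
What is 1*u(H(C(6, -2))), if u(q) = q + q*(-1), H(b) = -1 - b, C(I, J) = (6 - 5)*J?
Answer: 0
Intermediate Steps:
C(I, J) = J (C(I, J) = 1*J = J)
u(q) = 0 (u(q) = q - q = 0)
1*u(H(C(6, -2))) = 1*0 = 0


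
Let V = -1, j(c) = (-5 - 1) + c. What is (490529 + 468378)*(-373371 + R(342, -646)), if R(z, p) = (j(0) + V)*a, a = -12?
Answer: -357947517309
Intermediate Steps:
j(c) = -6 + c
R(z, p) = 84 (R(z, p) = ((-6 + 0) - 1)*(-12) = (-6 - 1)*(-12) = -7*(-12) = 84)
(490529 + 468378)*(-373371 + R(342, -646)) = (490529 + 468378)*(-373371 + 84) = 958907*(-373287) = -357947517309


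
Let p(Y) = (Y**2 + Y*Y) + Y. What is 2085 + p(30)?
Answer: 3915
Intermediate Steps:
p(Y) = Y + 2*Y**2 (p(Y) = (Y**2 + Y**2) + Y = 2*Y**2 + Y = Y + 2*Y**2)
2085 + p(30) = 2085 + 30*(1 + 2*30) = 2085 + 30*(1 + 60) = 2085 + 30*61 = 2085 + 1830 = 3915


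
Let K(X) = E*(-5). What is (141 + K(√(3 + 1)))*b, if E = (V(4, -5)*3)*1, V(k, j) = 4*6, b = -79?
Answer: 17301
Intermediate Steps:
V(k, j) = 24
E = 72 (E = (24*3)*1 = 72*1 = 72)
K(X) = -360 (K(X) = 72*(-5) = -360)
(141 + K(√(3 + 1)))*b = (141 - 360)*(-79) = -219*(-79) = 17301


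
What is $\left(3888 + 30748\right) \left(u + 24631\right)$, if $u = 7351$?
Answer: $1107728552$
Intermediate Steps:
$\left(3888 + 30748\right) \left(u + 24631\right) = \left(3888 + 30748\right) \left(7351 + 24631\right) = 34636 \cdot 31982 = 1107728552$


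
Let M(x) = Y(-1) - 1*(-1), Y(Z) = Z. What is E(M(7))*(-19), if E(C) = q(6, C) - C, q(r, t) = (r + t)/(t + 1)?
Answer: -114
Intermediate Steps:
q(r, t) = (r + t)/(1 + t)
M(x) = 0 (M(x) = -1 - 1*(-1) = -1 + 1 = 0)
E(C) = -C + (6 + C)/(1 + C) (E(C) = (6 + C)/(1 + C) - C = -C + (6 + C)/(1 + C))
E(M(7))*(-19) = ((6 - 1*0²)/(1 + 0))*(-19) = ((6 - 1*0)/1)*(-19) = (1*(6 + 0))*(-19) = (1*6)*(-19) = 6*(-19) = -114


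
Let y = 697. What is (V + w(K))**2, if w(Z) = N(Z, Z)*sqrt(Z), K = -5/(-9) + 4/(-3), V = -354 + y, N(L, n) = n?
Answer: 85765778/729 - 4802*I*sqrt(7)/27 ≈ 1.1765e+5 - 470.55*I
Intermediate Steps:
V = 343 (V = -354 + 697 = 343)
K = -7/9 (K = -5*(-1/9) + 4*(-1/3) = 5/9 - 4/3 = -7/9 ≈ -0.77778)
w(Z) = Z**(3/2) (w(Z) = Z*sqrt(Z) = Z**(3/2))
(V + w(K))**2 = (343 + (-7/9)**(3/2))**2 = (343 - 7*I*sqrt(7)/27)**2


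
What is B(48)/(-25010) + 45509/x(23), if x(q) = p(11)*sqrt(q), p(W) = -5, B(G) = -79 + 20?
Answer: 59/25010 - 45509*sqrt(23)/115 ≈ -1897.9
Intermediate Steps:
B(G) = -59
x(q) = -5*sqrt(q)
B(48)/(-25010) + 45509/x(23) = -59/(-25010) + 45509/((-5*sqrt(23))) = -59*(-1/25010) + 45509*(-sqrt(23)/115) = 59/25010 - 45509*sqrt(23)/115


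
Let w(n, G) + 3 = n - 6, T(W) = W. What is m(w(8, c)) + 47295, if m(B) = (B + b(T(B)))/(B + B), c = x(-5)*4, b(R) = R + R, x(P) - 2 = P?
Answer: 94593/2 ≈ 47297.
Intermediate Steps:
x(P) = 2 + P
b(R) = 2*R
c = -12 (c = (2 - 5)*4 = -3*4 = -12)
w(n, G) = -9 + n (w(n, G) = -3 + (n - 6) = -3 + (-6 + n) = -9 + n)
m(B) = 3/2 (m(B) = (B + 2*B)/(B + B) = (3*B)/((2*B)) = (3*B)*(1/(2*B)) = 3/2)
m(w(8, c)) + 47295 = 3/2 + 47295 = 94593/2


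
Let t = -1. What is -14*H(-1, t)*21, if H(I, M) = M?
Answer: 294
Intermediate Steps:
-14*H(-1, t)*21 = -14*(-1)*21 = 14*21 = 294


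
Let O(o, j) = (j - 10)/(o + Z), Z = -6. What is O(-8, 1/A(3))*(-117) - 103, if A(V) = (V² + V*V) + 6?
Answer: -20857/112 ≈ -186.22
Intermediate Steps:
A(V) = 6 + 2*V² (A(V) = (V² + V²) + 6 = 2*V² + 6 = 6 + 2*V²)
O(o, j) = (-10 + j)/(-6 + o) (O(o, j) = (j - 10)/(o - 6) = (-10 + j)/(-6 + o))
O(-8, 1/A(3))*(-117) - 103 = ((-10 + 1/(6 + 2*3²))/(-6 - 8))*(-117) - 103 = ((-10 + 1/(6 + 2*9))/(-14))*(-117) - 103 = -(-10 + 1/(6 + 18))/14*(-117) - 103 = -(-10 + 1/24)/14*(-117) - 103 = -1/14*(-239/24)*(-117) - 103 = (239/336)*(-117) - 103 = -9321/112 - 103 = -20857/112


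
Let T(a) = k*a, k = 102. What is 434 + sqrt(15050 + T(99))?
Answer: 434 + 2*sqrt(6287) ≈ 592.58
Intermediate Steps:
T(a) = 102*a
434 + sqrt(15050 + T(99)) = 434 + sqrt(15050 + 102*99) = 434 + sqrt(15050 + 10098) = 434 + sqrt(25148) = 434 + 2*sqrt(6287)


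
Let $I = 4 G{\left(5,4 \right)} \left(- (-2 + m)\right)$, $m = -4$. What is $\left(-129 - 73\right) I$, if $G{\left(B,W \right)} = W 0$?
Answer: $0$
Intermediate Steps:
$G{\left(B,W \right)} = 0$
$I = 0$ ($I = 4 \cdot 0 \left(- (-2 - 4)\right) = 0 \left(\left(-1\right) \left(-6\right)\right) = 0 \cdot 6 = 0$)
$\left(-129 - 73\right) I = \left(-129 - 73\right) 0 = \left(-202\right) 0 = 0$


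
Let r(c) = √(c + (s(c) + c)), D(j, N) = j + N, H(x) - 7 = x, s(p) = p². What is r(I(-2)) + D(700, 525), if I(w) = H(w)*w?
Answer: 1225 + 4*√5 ≈ 1233.9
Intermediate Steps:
H(x) = 7 + x
I(w) = w*(7 + w) (I(w) = (7 + w)*w = w*(7 + w))
D(j, N) = N + j
r(c) = √(c² + 2*c) (r(c) = √(c + (c² + c)) = √(c + (c + c²)) = √(c² + 2*c))
r(I(-2)) + D(700, 525) = √((-2*(7 - 2))*(2 - 2*(7 - 2))) + (525 + 700) = √((-2*5)*(2 - 2*5)) + 1225 = √(-10*(2 - 10)) + 1225 = √(-10*(-8)) + 1225 = √80 + 1225 = 4*√5 + 1225 = 1225 + 4*√5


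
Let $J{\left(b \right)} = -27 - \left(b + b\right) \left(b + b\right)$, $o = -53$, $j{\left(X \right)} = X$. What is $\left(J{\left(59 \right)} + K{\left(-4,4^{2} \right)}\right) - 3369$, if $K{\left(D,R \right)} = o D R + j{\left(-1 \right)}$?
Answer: $-13929$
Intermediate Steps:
$K{\left(D,R \right)} = -1 - 53 D R$ ($K{\left(D,R \right)} = - 53 D R - 1 = -1 - 53 D R$)
$J{\left(b \right)} = -27 - 4 b^{2}$ ($J{\left(b \right)} = -27 - 2 b 2 b = -27 - 4 b^{2}$)
$\left(J{\left(59 \right)} + K{\left(-4,4^{2} \right)}\right) - 3369 = \left(\left(-27 - 4 \cdot 59^{2}\right) - \left(1 - 212 \cdot 4^{2}\right)\right) - 3369 = \left(\left(-27 - 13924\right) - \left(1 - 3392\right)\right) - 3369 = \left(\left(-27 - 13924\right) + \left(-1 + 3392\right)\right) - 3369 = \left(-13951 + 3391\right) - 3369 = -10560 - 3369 = -13929$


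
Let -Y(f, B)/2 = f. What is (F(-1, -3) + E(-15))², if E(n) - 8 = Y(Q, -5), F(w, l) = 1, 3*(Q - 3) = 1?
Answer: 49/9 ≈ 5.4444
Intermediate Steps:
Q = 10/3 (Q = 3 + (⅓)*1 = 3 + ⅓ = 10/3 ≈ 3.3333)
Y(f, B) = -2*f
E(n) = 4/3 (E(n) = 8 - 2*10/3 = 8 - 20/3 = 4/3)
(F(-1, -3) + E(-15))² = (1 + 4/3)² = (7/3)² = 49/9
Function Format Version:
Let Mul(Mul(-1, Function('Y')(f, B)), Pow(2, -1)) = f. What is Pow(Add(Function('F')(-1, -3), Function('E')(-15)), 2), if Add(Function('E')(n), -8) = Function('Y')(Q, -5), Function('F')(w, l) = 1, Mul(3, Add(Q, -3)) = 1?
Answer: Rational(49, 9) ≈ 5.4444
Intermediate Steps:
Q = Rational(10, 3) (Q = Add(3, Mul(Rational(1, 3), 1)) = Add(3, Rational(1, 3)) = Rational(10, 3) ≈ 3.3333)
Function('Y')(f, B) = Mul(-2, f)
Function('E')(n) = Rational(4, 3) (Function('E')(n) = Add(8, Mul(-2, Rational(10, 3))) = Add(8, Rational(-20, 3)) = Rational(4, 3))
Pow(Add(Function('F')(-1, -3), Function('E')(-15)), 2) = Pow(Add(1, Rational(4, 3)), 2) = Pow(Rational(7, 3), 2) = Rational(49, 9)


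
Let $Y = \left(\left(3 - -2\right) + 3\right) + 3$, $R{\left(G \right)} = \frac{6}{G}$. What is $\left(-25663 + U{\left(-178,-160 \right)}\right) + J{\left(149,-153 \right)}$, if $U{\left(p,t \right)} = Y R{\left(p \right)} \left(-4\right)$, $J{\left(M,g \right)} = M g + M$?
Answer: $- \frac{4299547}{89} \approx -48310.0$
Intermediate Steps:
$J{\left(M,g \right)} = M + M g$
$Y = 11$ ($Y = \left(\left(3 + 2\right) + 3\right) + 3 = \left(5 + 3\right) + 3 = 8 + 3 = 11$)
$U{\left(p,t \right)} = - \frac{264}{p}$ ($U{\left(p,t \right)} = 11 \frac{6}{p} \left(-4\right) = \frac{66}{p} \left(-4\right) = - \frac{264}{p}$)
$\left(-25663 + U{\left(-178,-160 \right)}\right) + J{\left(149,-153 \right)} = \left(-25663 - \frac{264}{-178}\right) + 149 \left(1 - 153\right) = \left(-25663 - - \frac{132}{89}\right) + 149 \left(-152\right) = \left(-25663 + \frac{132}{89}\right) - 22648 = - \frac{2283875}{89} - 22648 = - \frac{4299547}{89}$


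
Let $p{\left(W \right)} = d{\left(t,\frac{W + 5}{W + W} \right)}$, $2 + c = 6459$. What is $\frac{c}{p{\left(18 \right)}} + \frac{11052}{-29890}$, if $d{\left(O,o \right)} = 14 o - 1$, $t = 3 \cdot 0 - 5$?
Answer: $\frac{157837032}{194285} \approx 812.4$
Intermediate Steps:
$c = 6457$ ($c = -2 + 6459 = 6457$)
$t = -5$ ($t = 0 - 5 = -5$)
$d{\left(O,o \right)} = -1 + 14 o$
$p{\left(W \right)} = -1 + \frac{7 \left(5 + W\right)}{W}$ ($p{\left(W \right)} = -1 + 14 \frac{W + 5}{W + W} = -1 + 14 \frac{5 + W}{2 W} = -1 + \frac{7 \left(5 + W\right)}{W}$)
$\frac{c}{p{\left(18 \right)}} + \frac{11052}{-29890} = \frac{6457}{6 + \frac{35}{18}} + \frac{11052}{-29890} = \frac{6457}{6 + 35 \cdot \frac{1}{18}} + 11052 \left(- \frac{1}{29890}\right) = \frac{6457}{6 + \frac{35}{18}} - \frac{5526}{14945} = \frac{6457}{\frac{143}{18}} - \frac{5526}{14945} = 6457 \cdot \frac{18}{143} - \frac{5526}{14945} = \frac{10566}{13} - \frac{5526}{14945} = \frac{157837032}{194285}$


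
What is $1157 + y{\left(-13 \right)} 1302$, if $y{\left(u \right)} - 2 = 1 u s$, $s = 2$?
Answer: $-30091$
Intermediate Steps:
$y{\left(u \right)} = 2 + 2 u$ ($y{\left(u \right)} = 2 + 1 u 2 = 2 + u 2 = 2 + 2 u$)
$1157 + y{\left(-13 \right)} 1302 = 1157 + \left(2 + 2 \left(-13\right)\right) 1302 = 1157 + \left(2 - 26\right) 1302 = 1157 - 31248 = -30091$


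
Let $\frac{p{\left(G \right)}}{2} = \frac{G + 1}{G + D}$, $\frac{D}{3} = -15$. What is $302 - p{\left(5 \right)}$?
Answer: $\frac{3023}{10} \approx 302.3$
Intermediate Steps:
$D = -45$ ($D = 3 \left(-15\right) = -45$)
$p{\left(G \right)} = \frac{2 \left(1 + G\right)}{-45 + G}$ ($p{\left(G \right)} = 2 \frac{G + 1}{G - 45} = 2 \frac{1 + G}{-45 + G} = \frac{2 \left(1 + G\right)}{-45 + G}$)
$302 - p{\left(5 \right)} = 302 - \frac{2 \left(1 + 5\right)}{-45 + 5} = 302 - 2 \frac{1}{-40} \cdot 6 = 302 - 2 \left(- \frac{1}{40}\right) 6 = 302 - - \frac{3}{10} = 302 + \frac{3}{10} = \frac{3023}{10}$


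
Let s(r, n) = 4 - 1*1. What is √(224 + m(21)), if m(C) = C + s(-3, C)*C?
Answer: 2*√77 ≈ 17.550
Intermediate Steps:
s(r, n) = 3 (s(r, n) = 4 - 1 = 3)
m(C) = 4*C (m(C) = C + 3*C = 4*C)
√(224 + m(21)) = √(224 + 4*21) = √(224 + 84) = √308 = 2*√77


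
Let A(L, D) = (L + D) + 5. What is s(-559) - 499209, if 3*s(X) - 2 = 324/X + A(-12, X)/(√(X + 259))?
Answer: -837172699/1677 + 283*I*√3/45 ≈ -4.9921e+5 + 10.893*I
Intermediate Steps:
A(L, D) = 5 + D + L (A(L, D) = (D + L) + 5 = 5 + D + L)
s(X) = ⅔ + 108/X + (-7 + X)/(3*√(259 + X)) (s(X) = ⅔ + (324/X + (5 + X - 12)/(√(X + 259)))/3 = ⅔ + (324/X + (-7 + X)/(√(259 + X)))/3 = ⅔ + (324/X + (-7 + X)/√(259 + X))/3 = ⅔ + (108/X + (-7 + X)/(3*√(259 + X))) = ⅔ + 108/X + (-7 + X)/(3*√(259 + X)))
s(-559) - 499209 = (⅔ + 108/(-559) - 7/(3*√(259 - 559)) + (⅓)*(-559)/√(259 - 559)) - 499209 = (⅔ + 108*(-1/559) - (-7)*I*√3/90 + (⅓)*(-559)/√(-300)) - 499209 = (⅔ - 108/559 - (-7)*I*√3/90 + (⅓)*(-559)*(-I*√3/30)) - 499209 = (⅔ - 108/559 + 7*I*√3/90 + 559*I*√3/90) - 499209 = (794/1677 + 283*I*√3/45) - 499209 = -837172699/1677 + 283*I*√3/45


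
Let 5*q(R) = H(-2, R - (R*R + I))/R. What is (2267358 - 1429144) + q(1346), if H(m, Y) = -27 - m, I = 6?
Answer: 1128236039/1346 ≈ 8.3821e+5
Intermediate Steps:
q(R) = -5/R (q(R) = ((-27 - 1*(-2))/R)/5 = ((-27 + 2)/R)/5 = (-25/R)/5 = -5/R)
(2267358 - 1429144) + q(1346) = (2267358 - 1429144) - 5/1346 = 838214 - 5*1/1346 = 838214 - 5/1346 = 1128236039/1346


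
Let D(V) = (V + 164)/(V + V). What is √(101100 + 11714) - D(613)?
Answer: -777/1226 + √112814 ≈ 335.24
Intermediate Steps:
D(V) = (164 + V)/(2*V) (D(V) = (164 + V)/((2*V)) = (164 + V)*(1/(2*V)) = (164 + V)/(2*V))
√(101100 + 11714) - D(613) = √(101100 + 11714) - (164 + 613)/(2*613) = √112814 - 777/(2*613) = √112814 - 1*777/1226 = √112814 - 777/1226 = -777/1226 + √112814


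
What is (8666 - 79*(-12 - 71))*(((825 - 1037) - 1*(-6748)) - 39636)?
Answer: -503881300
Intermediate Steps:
(8666 - 79*(-12 - 71))*(((825 - 1037) - 1*(-6748)) - 39636) = (8666 - 79*(-83))*((-212 + 6748) - 39636) = (8666 + 6557)*(6536 - 39636) = 15223*(-33100) = -503881300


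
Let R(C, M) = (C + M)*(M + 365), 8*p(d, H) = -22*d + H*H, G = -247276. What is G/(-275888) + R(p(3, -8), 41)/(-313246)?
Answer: 4555861805/5401300778 ≈ 0.84348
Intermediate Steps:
p(d, H) = -11*d/4 + H**2/8 (p(d, H) = (-22*d + H*H)/8 = (-22*d + H**2)/8 = (H**2 - 22*d)/8 = -11*d/4 + H**2/8)
R(C, M) = (365 + M)*(C + M) (R(C, M) = (C + M)*(365 + M) = (365 + M)*(C + M))
G/(-275888) + R(p(3, -8), 41)/(-313246) = -247276/(-275888) + (41**2 + 365*(-11/4*3 + (1/8)*(-8)**2) + 365*41 + (-11/4*3 + (1/8)*(-8)**2)*41)/(-313246) = -247276*(-1/275888) + (1681 + 365*(-33/4 + (1/8)*64) + 14965 + (-33/4 + (1/8)*64)*41)*(-1/313246) = 61819/68972 + (1681 + 365*(-33/4 + 8) + 14965 + (-33/4 + 8)*41)*(-1/313246) = 61819/68972 + (1681 + 365*(-1/4) + 14965 - 1/4*41)*(-1/313246) = 61819/68972 + (1681 - 365/4 + 14965 - 41/4)*(-1/313246) = 61819/68972 + (33089/2)*(-1/313246) = 61819/68972 - 33089/626492 = 4555861805/5401300778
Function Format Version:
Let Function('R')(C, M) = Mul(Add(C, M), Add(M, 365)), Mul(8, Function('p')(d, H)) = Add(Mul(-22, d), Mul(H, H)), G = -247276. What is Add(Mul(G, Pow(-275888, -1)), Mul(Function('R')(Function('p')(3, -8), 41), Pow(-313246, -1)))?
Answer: Rational(4555861805, 5401300778) ≈ 0.84348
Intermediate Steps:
Function('p')(d, H) = Add(Mul(Rational(-11, 4), d), Mul(Rational(1, 8), Pow(H, 2))) (Function('p')(d, H) = Mul(Rational(1, 8), Add(Mul(-22, d), Mul(H, H))) = Mul(Rational(1, 8), Add(Mul(-22, d), Pow(H, 2))) = Mul(Rational(1, 8), Add(Pow(H, 2), Mul(-22, d))) = Add(Mul(Rational(-11, 4), d), Mul(Rational(1, 8), Pow(H, 2))))
Function('R')(C, M) = Mul(Add(365, M), Add(C, M)) (Function('R')(C, M) = Mul(Add(C, M), Add(365, M)) = Mul(Add(365, M), Add(C, M)))
Add(Mul(G, Pow(-275888, -1)), Mul(Function('R')(Function('p')(3, -8), 41), Pow(-313246, -1))) = Add(Mul(-247276, Pow(-275888, -1)), Mul(Add(Pow(41, 2), Mul(365, Add(Mul(Rational(-11, 4), 3), Mul(Rational(1, 8), Pow(-8, 2)))), Mul(365, 41), Mul(Add(Mul(Rational(-11, 4), 3), Mul(Rational(1, 8), Pow(-8, 2))), 41)), Pow(-313246, -1))) = Add(Mul(-247276, Rational(-1, 275888)), Mul(Add(1681, Mul(365, Add(Rational(-33, 4), Mul(Rational(1, 8), 64))), 14965, Mul(Add(Rational(-33, 4), Mul(Rational(1, 8), 64)), 41)), Rational(-1, 313246))) = Add(Rational(61819, 68972), Mul(Add(1681, Mul(365, Add(Rational(-33, 4), 8)), 14965, Mul(Add(Rational(-33, 4), 8), 41)), Rational(-1, 313246))) = Add(Rational(61819, 68972), Mul(Add(1681, Mul(365, Rational(-1, 4)), 14965, Mul(Rational(-1, 4), 41)), Rational(-1, 313246))) = Add(Rational(61819, 68972), Mul(Add(1681, Rational(-365, 4), 14965, Rational(-41, 4)), Rational(-1, 313246))) = Add(Rational(61819, 68972), Mul(Rational(33089, 2), Rational(-1, 313246))) = Add(Rational(61819, 68972), Rational(-33089, 626492)) = Rational(4555861805, 5401300778)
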